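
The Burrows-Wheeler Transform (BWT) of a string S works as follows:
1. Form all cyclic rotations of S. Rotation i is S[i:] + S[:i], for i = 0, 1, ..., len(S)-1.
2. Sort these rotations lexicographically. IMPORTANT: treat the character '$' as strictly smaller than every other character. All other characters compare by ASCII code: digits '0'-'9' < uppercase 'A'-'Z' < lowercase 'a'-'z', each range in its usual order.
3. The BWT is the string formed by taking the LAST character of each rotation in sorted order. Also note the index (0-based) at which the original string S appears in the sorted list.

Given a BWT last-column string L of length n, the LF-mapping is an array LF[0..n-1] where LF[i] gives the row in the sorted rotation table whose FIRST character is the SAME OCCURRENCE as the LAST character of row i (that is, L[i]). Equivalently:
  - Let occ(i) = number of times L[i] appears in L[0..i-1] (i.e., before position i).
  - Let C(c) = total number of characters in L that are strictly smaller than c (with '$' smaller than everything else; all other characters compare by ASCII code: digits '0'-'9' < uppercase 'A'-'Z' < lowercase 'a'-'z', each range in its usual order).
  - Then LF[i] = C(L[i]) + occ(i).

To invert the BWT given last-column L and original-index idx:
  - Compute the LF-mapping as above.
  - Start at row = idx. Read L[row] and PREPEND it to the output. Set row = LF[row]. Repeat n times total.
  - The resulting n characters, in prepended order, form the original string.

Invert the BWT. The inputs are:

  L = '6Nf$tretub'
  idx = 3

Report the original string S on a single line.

LF mapping: 1 2 5 0 7 6 4 8 9 3
Walk LF starting at row 3, prepending L[row]:
  step 1: row=3, L[3]='$', prepend. Next row=LF[3]=0
  step 2: row=0, L[0]='6', prepend. Next row=LF[0]=1
  step 3: row=1, L[1]='N', prepend. Next row=LF[1]=2
  step 4: row=2, L[2]='f', prepend. Next row=LF[2]=5
  step 5: row=5, L[5]='r', prepend. Next row=LF[5]=6
  step 6: row=6, L[6]='e', prepend. Next row=LF[6]=4
  step 7: row=4, L[4]='t', prepend. Next row=LF[4]=7
  step 8: row=7, L[7]='t', prepend. Next row=LF[7]=8
  step 9: row=8, L[8]='u', prepend. Next row=LF[8]=9
  step 10: row=9, L[9]='b', prepend. Next row=LF[9]=3
Reversed output: butterfN6$

Answer: butterfN6$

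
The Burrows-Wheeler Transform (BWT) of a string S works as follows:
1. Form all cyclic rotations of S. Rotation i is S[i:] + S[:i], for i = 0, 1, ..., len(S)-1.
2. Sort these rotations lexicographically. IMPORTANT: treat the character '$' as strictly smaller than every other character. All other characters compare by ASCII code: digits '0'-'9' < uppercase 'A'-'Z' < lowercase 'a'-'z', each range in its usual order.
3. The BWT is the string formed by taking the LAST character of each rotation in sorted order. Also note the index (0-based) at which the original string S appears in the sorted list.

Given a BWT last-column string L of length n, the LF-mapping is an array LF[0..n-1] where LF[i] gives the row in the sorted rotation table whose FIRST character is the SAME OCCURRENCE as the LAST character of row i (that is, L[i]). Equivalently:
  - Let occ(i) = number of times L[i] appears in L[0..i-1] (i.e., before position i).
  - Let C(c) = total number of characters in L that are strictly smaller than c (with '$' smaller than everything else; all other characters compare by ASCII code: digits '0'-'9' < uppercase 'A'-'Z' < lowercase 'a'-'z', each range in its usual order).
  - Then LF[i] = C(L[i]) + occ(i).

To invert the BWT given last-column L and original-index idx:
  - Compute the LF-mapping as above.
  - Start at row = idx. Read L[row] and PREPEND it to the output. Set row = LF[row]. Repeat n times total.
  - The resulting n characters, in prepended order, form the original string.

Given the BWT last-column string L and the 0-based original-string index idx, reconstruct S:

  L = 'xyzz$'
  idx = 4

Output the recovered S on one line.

LF mapping: 1 2 3 4 0
Walk LF starting at row 4, prepending L[row]:
  step 1: row=4, L[4]='$', prepend. Next row=LF[4]=0
  step 2: row=0, L[0]='x', prepend. Next row=LF[0]=1
  step 3: row=1, L[1]='y', prepend. Next row=LF[1]=2
  step 4: row=2, L[2]='z', prepend. Next row=LF[2]=3
  step 5: row=3, L[3]='z', prepend. Next row=LF[3]=4
Reversed output: zzyx$

Answer: zzyx$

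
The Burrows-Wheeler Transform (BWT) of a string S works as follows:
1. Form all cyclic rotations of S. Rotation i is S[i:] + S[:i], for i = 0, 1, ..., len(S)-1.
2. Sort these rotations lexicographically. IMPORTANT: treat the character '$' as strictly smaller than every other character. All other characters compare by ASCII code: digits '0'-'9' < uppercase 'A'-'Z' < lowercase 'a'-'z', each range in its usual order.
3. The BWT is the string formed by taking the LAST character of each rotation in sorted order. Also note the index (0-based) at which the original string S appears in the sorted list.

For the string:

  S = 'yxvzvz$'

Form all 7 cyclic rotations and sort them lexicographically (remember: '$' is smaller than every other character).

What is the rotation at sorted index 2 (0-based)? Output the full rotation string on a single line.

All 7 rotations (rotation i = S[i:]+S[:i]):
  rot[0] = yxvzvz$
  rot[1] = xvzvz$y
  rot[2] = vzvz$yx
  rot[3] = zvz$yxv
  rot[4] = vz$yxvz
  rot[5] = z$yxvzv
  rot[6] = $yxvzvz
Sorted (with $ < everything):
  sorted[0] = $yxvzvz
  sorted[1] = vz$yxvz
  sorted[2] = vzvz$yx
  sorted[3] = xvzvz$y
  sorted[4] = yxvzvz$
  sorted[5] = z$yxvzv
  sorted[6] = zvz$yxv
sorted[2] = vzvz$yx

Answer: vzvz$yx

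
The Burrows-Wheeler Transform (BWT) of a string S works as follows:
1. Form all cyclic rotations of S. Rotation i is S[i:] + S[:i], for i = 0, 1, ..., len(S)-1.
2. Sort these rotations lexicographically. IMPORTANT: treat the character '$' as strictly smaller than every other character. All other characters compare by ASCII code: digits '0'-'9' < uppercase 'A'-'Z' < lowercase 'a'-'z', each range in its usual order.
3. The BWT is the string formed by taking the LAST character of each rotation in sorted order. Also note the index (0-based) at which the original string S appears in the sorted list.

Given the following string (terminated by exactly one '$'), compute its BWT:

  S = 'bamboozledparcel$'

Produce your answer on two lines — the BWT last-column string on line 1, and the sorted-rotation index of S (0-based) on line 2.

Answer: lbp$mrelcezabodao
3

Derivation:
All 17 rotations (rotation i = S[i:]+S[:i]):
  rot[0] = bamboozledparcel$
  rot[1] = amboozledparcel$b
  rot[2] = mboozledparcel$ba
  rot[3] = boozledparcel$bam
  rot[4] = oozledparcel$bamb
  rot[5] = ozledparcel$bambo
  rot[6] = zledparcel$bamboo
  rot[7] = ledparcel$bambooz
  rot[8] = edparcel$bamboozl
  rot[9] = dparcel$bamboozle
  rot[10] = parcel$bamboozled
  rot[11] = arcel$bamboozledp
  rot[12] = rcel$bamboozledpa
  rot[13] = cel$bamboozledpar
  rot[14] = el$bamboozledparc
  rot[15] = l$bamboozledparce
  rot[16] = $bamboozledparcel
Sorted (with $ < everything):
  sorted[0] = $bamboozledparcel  (last char: 'l')
  sorted[1] = amboozledparcel$b  (last char: 'b')
  sorted[2] = arcel$bamboozledp  (last char: 'p')
  sorted[3] = bamboozledparcel$  (last char: '$')
  sorted[4] = boozledparcel$bam  (last char: 'm')
  sorted[5] = cel$bamboozledpar  (last char: 'r')
  sorted[6] = dparcel$bamboozle  (last char: 'e')
  sorted[7] = edparcel$bamboozl  (last char: 'l')
  sorted[8] = el$bamboozledparc  (last char: 'c')
  sorted[9] = l$bamboozledparce  (last char: 'e')
  sorted[10] = ledparcel$bambooz  (last char: 'z')
  sorted[11] = mboozledparcel$ba  (last char: 'a')
  sorted[12] = oozledparcel$bamb  (last char: 'b')
  sorted[13] = ozledparcel$bambo  (last char: 'o')
  sorted[14] = parcel$bamboozled  (last char: 'd')
  sorted[15] = rcel$bamboozledpa  (last char: 'a')
  sorted[16] = zledparcel$bamboo  (last char: 'o')
Last column: lbp$mrelcezabodao
Original string S is at sorted index 3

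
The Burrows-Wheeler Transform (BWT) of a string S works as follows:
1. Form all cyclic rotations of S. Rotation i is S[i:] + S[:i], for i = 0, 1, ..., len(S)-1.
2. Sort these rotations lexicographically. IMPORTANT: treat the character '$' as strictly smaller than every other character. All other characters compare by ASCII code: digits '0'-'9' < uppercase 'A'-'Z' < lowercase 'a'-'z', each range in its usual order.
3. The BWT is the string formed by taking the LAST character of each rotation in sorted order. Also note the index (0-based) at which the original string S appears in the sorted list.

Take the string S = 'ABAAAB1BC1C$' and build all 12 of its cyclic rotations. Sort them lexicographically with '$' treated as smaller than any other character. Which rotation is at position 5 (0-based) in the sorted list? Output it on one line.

Answer: AB1BC1C$ABAA

Derivation:
All 12 rotations (rotation i = S[i:]+S[:i]):
  rot[0] = ABAAAB1BC1C$
  rot[1] = BAAAB1BC1C$A
  rot[2] = AAAB1BC1C$AB
  rot[3] = AAB1BC1C$ABA
  rot[4] = AB1BC1C$ABAA
  rot[5] = B1BC1C$ABAAA
  rot[6] = 1BC1C$ABAAAB
  rot[7] = BC1C$ABAAAB1
  rot[8] = C1C$ABAAAB1B
  rot[9] = 1C$ABAAAB1BC
  rot[10] = C$ABAAAB1BC1
  rot[11] = $ABAAAB1BC1C
Sorted (with $ < everything):
  sorted[0] = $ABAAAB1BC1C
  sorted[1] = 1BC1C$ABAAAB
  sorted[2] = 1C$ABAAAB1BC
  sorted[3] = AAAB1BC1C$AB
  sorted[4] = AAB1BC1C$ABA
  sorted[5] = AB1BC1C$ABAA
  sorted[6] = ABAAAB1BC1C$
  sorted[7] = B1BC1C$ABAAA
  sorted[8] = BAAAB1BC1C$A
  sorted[9] = BC1C$ABAAAB1
  sorted[10] = C$ABAAAB1BC1
  sorted[11] = C1C$ABAAAB1B
sorted[5] = AB1BC1C$ABAA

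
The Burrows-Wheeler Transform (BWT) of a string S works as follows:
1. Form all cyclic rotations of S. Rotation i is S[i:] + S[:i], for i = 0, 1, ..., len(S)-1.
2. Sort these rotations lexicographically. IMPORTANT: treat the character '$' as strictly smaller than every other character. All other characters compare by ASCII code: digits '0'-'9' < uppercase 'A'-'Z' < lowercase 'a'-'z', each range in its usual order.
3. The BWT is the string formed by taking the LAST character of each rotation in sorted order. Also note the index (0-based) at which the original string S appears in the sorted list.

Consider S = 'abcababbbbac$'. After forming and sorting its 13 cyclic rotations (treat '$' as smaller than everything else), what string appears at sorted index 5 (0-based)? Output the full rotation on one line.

All 13 rotations (rotation i = S[i:]+S[:i]):
  rot[0] = abcababbbbac$
  rot[1] = bcababbbbac$a
  rot[2] = cababbbbac$ab
  rot[3] = ababbbbac$abc
  rot[4] = babbbbac$abca
  rot[5] = abbbbac$abcab
  rot[6] = bbbbac$abcaba
  rot[7] = bbbac$abcabab
  rot[8] = bbac$abcababb
  rot[9] = bac$abcababbb
  rot[10] = ac$abcababbbb
  rot[11] = c$abcababbbba
  rot[12] = $abcababbbbac
Sorted (with $ < everything):
  sorted[0] = $abcababbbbac
  sorted[1] = ababbbbac$abc
  sorted[2] = abbbbac$abcab
  sorted[3] = abcababbbbac$
  sorted[4] = ac$abcababbbb
  sorted[5] = babbbbac$abca
  sorted[6] = bac$abcababbb
  sorted[7] = bbac$abcababb
  sorted[8] = bbbac$abcabab
  sorted[9] = bbbbac$abcaba
  sorted[10] = bcababbbbac$a
  sorted[11] = c$abcababbbba
  sorted[12] = cababbbbac$ab
sorted[5] = babbbbac$abca

Answer: babbbbac$abca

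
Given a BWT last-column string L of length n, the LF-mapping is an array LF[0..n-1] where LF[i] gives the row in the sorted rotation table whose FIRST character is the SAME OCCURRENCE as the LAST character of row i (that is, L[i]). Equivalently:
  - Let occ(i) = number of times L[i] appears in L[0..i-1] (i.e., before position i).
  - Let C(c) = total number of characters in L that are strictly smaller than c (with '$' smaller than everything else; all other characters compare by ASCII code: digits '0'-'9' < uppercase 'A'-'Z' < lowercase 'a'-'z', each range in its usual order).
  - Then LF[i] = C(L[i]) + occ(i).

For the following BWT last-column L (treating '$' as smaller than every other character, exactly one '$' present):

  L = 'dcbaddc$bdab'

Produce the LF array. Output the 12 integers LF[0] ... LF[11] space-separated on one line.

Answer: 8 6 3 1 9 10 7 0 4 11 2 5

Derivation:
Char counts: '$':1, 'a':2, 'b':3, 'c':2, 'd':4
C (first-col start): C('$')=0, C('a')=1, C('b')=3, C('c')=6, C('d')=8
L[0]='d': occ=0, LF[0]=C('d')+0=8+0=8
L[1]='c': occ=0, LF[1]=C('c')+0=6+0=6
L[2]='b': occ=0, LF[2]=C('b')+0=3+0=3
L[3]='a': occ=0, LF[3]=C('a')+0=1+0=1
L[4]='d': occ=1, LF[4]=C('d')+1=8+1=9
L[5]='d': occ=2, LF[5]=C('d')+2=8+2=10
L[6]='c': occ=1, LF[6]=C('c')+1=6+1=7
L[7]='$': occ=0, LF[7]=C('$')+0=0+0=0
L[8]='b': occ=1, LF[8]=C('b')+1=3+1=4
L[9]='d': occ=3, LF[9]=C('d')+3=8+3=11
L[10]='a': occ=1, LF[10]=C('a')+1=1+1=2
L[11]='b': occ=2, LF[11]=C('b')+2=3+2=5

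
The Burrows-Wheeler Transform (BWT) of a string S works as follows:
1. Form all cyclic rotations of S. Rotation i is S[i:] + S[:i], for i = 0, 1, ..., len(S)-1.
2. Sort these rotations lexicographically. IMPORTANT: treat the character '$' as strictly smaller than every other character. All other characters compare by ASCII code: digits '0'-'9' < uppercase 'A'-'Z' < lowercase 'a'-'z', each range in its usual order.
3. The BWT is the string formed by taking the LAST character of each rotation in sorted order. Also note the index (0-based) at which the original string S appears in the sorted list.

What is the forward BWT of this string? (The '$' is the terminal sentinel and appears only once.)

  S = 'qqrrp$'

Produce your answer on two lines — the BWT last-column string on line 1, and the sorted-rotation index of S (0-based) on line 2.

Answer: pr$qrq
2

Derivation:
All 6 rotations (rotation i = S[i:]+S[:i]):
  rot[0] = qqrrp$
  rot[1] = qrrp$q
  rot[2] = rrp$qq
  rot[3] = rp$qqr
  rot[4] = p$qqrr
  rot[5] = $qqrrp
Sorted (with $ < everything):
  sorted[0] = $qqrrp  (last char: 'p')
  sorted[1] = p$qqrr  (last char: 'r')
  sorted[2] = qqrrp$  (last char: '$')
  sorted[3] = qrrp$q  (last char: 'q')
  sorted[4] = rp$qqr  (last char: 'r')
  sorted[5] = rrp$qq  (last char: 'q')
Last column: pr$qrq
Original string S is at sorted index 2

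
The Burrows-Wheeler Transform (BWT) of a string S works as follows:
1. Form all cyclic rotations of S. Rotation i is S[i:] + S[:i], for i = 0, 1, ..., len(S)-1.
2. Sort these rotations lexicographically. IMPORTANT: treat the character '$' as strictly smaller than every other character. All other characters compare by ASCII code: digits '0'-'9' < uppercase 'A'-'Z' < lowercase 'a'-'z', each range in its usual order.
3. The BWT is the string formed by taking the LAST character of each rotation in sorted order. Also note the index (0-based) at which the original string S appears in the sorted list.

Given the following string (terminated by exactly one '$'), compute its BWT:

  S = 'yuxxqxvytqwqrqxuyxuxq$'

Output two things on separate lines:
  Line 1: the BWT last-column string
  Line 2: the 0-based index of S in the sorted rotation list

All 22 rotations (rotation i = S[i:]+S[:i]):
  rot[0] = yuxxqxvytqwqrqxuyxuxq$
  rot[1] = uxxqxvytqwqrqxuyxuxq$y
  rot[2] = xxqxvytqwqrqxuyxuxq$yu
  rot[3] = xqxvytqwqrqxuyxuxq$yux
  rot[4] = qxvytqwqrqxuyxuxq$yuxx
  rot[5] = xvytqwqrqxuyxuxq$yuxxq
  rot[6] = vytqwqrqxuyxuxq$yuxxqx
  rot[7] = ytqwqrqxuyxuxq$yuxxqxv
  rot[8] = tqwqrqxuyxuxq$yuxxqxvy
  rot[9] = qwqrqxuyxuxq$yuxxqxvyt
  rot[10] = wqrqxuyxuxq$yuxxqxvytq
  rot[11] = qrqxuyxuxq$yuxxqxvytqw
  rot[12] = rqxuyxuxq$yuxxqxvytqwq
  rot[13] = qxuyxuxq$yuxxqxvytqwqr
  rot[14] = xuyxuxq$yuxxqxvytqwqrq
  rot[15] = uyxuxq$yuxxqxvytqwqrqx
  rot[16] = yxuxq$yuxxqxvytqwqrqxu
  rot[17] = xuxq$yuxxqxvytqwqrqxuy
  rot[18] = uxq$yuxxqxvytqwqrqxuyx
  rot[19] = xq$yuxxqxvytqwqrqxuyxu
  rot[20] = q$yuxxqxvytqwqrqxuyxux
  rot[21] = $yuxxqxvytqwqrqxuyxuxq
Sorted (with $ < everything):
  sorted[0] = $yuxxqxvytqwqrqxuyxuxq  (last char: 'q')
  sorted[1] = q$yuxxqxvytqwqrqxuyxux  (last char: 'x')
  sorted[2] = qrqxuyxuxq$yuxxqxvytqw  (last char: 'w')
  sorted[3] = qwqrqxuyxuxq$yuxxqxvyt  (last char: 't')
  sorted[4] = qxuyxuxq$yuxxqxvytqwqr  (last char: 'r')
  sorted[5] = qxvytqwqrqxuyxuxq$yuxx  (last char: 'x')
  sorted[6] = rqxuyxuxq$yuxxqxvytqwq  (last char: 'q')
  sorted[7] = tqwqrqxuyxuxq$yuxxqxvy  (last char: 'y')
  sorted[8] = uxq$yuxxqxvytqwqrqxuyx  (last char: 'x')
  sorted[9] = uxxqxvytqwqrqxuyxuxq$y  (last char: 'y')
  sorted[10] = uyxuxq$yuxxqxvytqwqrqx  (last char: 'x')
  sorted[11] = vytqwqrqxuyxuxq$yuxxqx  (last char: 'x')
  sorted[12] = wqrqxuyxuxq$yuxxqxvytq  (last char: 'q')
  sorted[13] = xq$yuxxqxvytqwqrqxuyxu  (last char: 'u')
  sorted[14] = xqxvytqwqrqxuyxuxq$yux  (last char: 'x')
  sorted[15] = xuxq$yuxxqxvytqwqrqxuy  (last char: 'y')
  sorted[16] = xuyxuxq$yuxxqxvytqwqrq  (last char: 'q')
  sorted[17] = xvytqwqrqxuyxuxq$yuxxq  (last char: 'q')
  sorted[18] = xxqxvytqwqrqxuyxuxq$yu  (last char: 'u')
  sorted[19] = ytqwqrqxuyxuxq$yuxxqxv  (last char: 'v')
  sorted[20] = yuxxqxvytqwqrqxuyxuxq$  (last char: '$')
  sorted[21] = yxuxq$yuxxqxvytqwqrqxu  (last char: 'u')
Last column: qxwtrxqyxyxxquxyqquv$u
Original string S is at sorted index 20

Answer: qxwtrxqyxyxxquxyqquv$u
20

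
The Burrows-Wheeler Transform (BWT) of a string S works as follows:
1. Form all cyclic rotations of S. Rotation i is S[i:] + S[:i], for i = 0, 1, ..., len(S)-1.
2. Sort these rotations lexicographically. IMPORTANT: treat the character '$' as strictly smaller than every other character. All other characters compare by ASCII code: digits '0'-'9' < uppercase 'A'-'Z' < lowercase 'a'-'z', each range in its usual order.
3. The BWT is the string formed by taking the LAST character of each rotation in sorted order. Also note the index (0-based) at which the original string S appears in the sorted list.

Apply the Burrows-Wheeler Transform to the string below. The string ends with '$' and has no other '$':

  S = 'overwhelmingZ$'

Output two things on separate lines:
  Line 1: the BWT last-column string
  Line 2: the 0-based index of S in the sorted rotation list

All 14 rotations (rotation i = S[i:]+S[:i]):
  rot[0] = overwhelmingZ$
  rot[1] = verwhelmingZ$o
  rot[2] = erwhelmingZ$ov
  rot[3] = rwhelmingZ$ove
  rot[4] = whelmingZ$over
  rot[5] = helmingZ$overw
  rot[6] = elmingZ$overwh
  rot[7] = lmingZ$overwhe
  rot[8] = mingZ$overwhel
  rot[9] = ingZ$overwhelm
  rot[10] = ngZ$overwhelmi
  rot[11] = gZ$overwhelmin
  rot[12] = Z$overwhelming
  rot[13] = $overwhelmingZ
Sorted (with $ < everything):
  sorted[0] = $overwhelmingZ  (last char: 'Z')
  sorted[1] = Z$overwhelming  (last char: 'g')
  sorted[2] = elmingZ$overwh  (last char: 'h')
  sorted[3] = erwhelmingZ$ov  (last char: 'v')
  sorted[4] = gZ$overwhelmin  (last char: 'n')
  sorted[5] = helmingZ$overw  (last char: 'w')
  sorted[6] = ingZ$overwhelm  (last char: 'm')
  sorted[7] = lmingZ$overwhe  (last char: 'e')
  sorted[8] = mingZ$overwhel  (last char: 'l')
  sorted[9] = ngZ$overwhelmi  (last char: 'i')
  sorted[10] = overwhelmingZ$  (last char: '$')
  sorted[11] = rwhelmingZ$ove  (last char: 'e')
  sorted[12] = verwhelmingZ$o  (last char: 'o')
  sorted[13] = whelmingZ$over  (last char: 'r')
Last column: Zghvnwmeli$eor
Original string S is at sorted index 10

Answer: Zghvnwmeli$eor
10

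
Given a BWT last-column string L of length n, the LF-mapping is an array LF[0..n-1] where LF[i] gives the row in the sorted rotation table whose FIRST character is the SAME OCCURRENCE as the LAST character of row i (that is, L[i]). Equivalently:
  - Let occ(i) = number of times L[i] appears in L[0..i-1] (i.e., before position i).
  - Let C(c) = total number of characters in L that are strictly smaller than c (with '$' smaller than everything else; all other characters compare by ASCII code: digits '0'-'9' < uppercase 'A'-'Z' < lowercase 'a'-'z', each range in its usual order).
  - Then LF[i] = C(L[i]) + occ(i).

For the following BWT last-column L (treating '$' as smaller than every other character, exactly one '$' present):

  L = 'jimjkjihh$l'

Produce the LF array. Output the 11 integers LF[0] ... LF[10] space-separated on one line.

Answer: 5 3 10 6 8 7 4 1 2 0 9

Derivation:
Char counts: '$':1, 'h':2, 'i':2, 'j':3, 'k':1, 'l':1, 'm':1
C (first-col start): C('$')=0, C('h')=1, C('i')=3, C('j')=5, C('k')=8, C('l')=9, C('m')=10
L[0]='j': occ=0, LF[0]=C('j')+0=5+0=5
L[1]='i': occ=0, LF[1]=C('i')+0=3+0=3
L[2]='m': occ=0, LF[2]=C('m')+0=10+0=10
L[3]='j': occ=1, LF[3]=C('j')+1=5+1=6
L[4]='k': occ=0, LF[4]=C('k')+0=8+0=8
L[5]='j': occ=2, LF[5]=C('j')+2=5+2=7
L[6]='i': occ=1, LF[6]=C('i')+1=3+1=4
L[7]='h': occ=0, LF[7]=C('h')+0=1+0=1
L[8]='h': occ=1, LF[8]=C('h')+1=1+1=2
L[9]='$': occ=0, LF[9]=C('$')+0=0+0=0
L[10]='l': occ=0, LF[10]=C('l')+0=9+0=9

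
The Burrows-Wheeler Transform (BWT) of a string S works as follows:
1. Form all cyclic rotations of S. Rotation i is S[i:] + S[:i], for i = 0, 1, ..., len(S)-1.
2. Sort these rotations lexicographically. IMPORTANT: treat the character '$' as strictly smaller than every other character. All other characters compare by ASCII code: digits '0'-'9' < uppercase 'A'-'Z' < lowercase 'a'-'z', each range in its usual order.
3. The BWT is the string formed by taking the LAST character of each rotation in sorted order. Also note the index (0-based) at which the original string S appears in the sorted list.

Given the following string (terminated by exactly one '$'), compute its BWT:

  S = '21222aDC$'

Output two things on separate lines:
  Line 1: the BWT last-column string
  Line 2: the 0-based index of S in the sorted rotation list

Answer: C2$122Da2
2

Derivation:
All 9 rotations (rotation i = S[i:]+S[:i]):
  rot[0] = 21222aDC$
  rot[1] = 1222aDC$2
  rot[2] = 222aDC$21
  rot[3] = 22aDC$212
  rot[4] = 2aDC$2122
  rot[5] = aDC$21222
  rot[6] = DC$21222a
  rot[7] = C$21222aD
  rot[8] = $21222aDC
Sorted (with $ < everything):
  sorted[0] = $21222aDC  (last char: 'C')
  sorted[1] = 1222aDC$2  (last char: '2')
  sorted[2] = 21222aDC$  (last char: '$')
  sorted[3] = 222aDC$21  (last char: '1')
  sorted[4] = 22aDC$212  (last char: '2')
  sorted[5] = 2aDC$2122  (last char: '2')
  sorted[6] = C$21222aD  (last char: 'D')
  sorted[7] = DC$21222a  (last char: 'a')
  sorted[8] = aDC$21222  (last char: '2')
Last column: C2$122Da2
Original string S is at sorted index 2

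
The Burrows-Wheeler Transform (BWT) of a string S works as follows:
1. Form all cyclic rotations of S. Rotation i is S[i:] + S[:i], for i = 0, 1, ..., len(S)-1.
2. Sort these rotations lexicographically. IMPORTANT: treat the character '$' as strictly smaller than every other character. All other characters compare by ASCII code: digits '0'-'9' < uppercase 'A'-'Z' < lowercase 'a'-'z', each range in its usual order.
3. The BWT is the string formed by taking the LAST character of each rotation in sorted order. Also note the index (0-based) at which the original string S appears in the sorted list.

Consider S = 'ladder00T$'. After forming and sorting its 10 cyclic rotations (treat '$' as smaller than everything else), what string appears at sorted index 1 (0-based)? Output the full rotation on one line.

Answer: 00T$ladder

Derivation:
All 10 rotations (rotation i = S[i:]+S[:i]):
  rot[0] = ladder00T$
  rot[1] = adder00T$l
  rot[2] = dder00T$la
  rot[3] = der00T$lad
  rot[4] = er00T$ladd
  rot[5] = r00T$ladde
  rot[6] = 00T$ladder
  rot[7] = 0T$ladder0
  rot[8] = T$ladder00
  rot[9] = $ladder00T
Sorted (with $ < everything):
  sorted[0] = $ladder00T
  sorted[1] = 00T$ladder
  sorted[2] = 0T$ladder0
  sorted[3] = T$ladder00
  sorted[4] = adder00T$l
  sorted[5] = dder00T$la
  sorted[6] = der00T$lad
  sorted[7] = er00T$ladd
  sorted[8] = ladder00T$
  sorted[9] = r00T$ladde
sorted[1] = 00T$ladder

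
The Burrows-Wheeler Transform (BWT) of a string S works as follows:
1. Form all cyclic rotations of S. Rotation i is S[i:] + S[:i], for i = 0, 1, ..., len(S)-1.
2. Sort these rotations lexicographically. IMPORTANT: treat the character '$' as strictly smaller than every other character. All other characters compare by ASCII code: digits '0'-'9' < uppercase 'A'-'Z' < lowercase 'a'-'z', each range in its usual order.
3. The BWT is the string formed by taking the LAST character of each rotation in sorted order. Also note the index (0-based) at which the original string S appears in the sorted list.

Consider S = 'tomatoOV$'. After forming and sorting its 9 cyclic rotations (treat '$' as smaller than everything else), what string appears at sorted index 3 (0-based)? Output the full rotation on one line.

All 9 rotations (rotation i = S[i:]+S[:i]):
  rot[0] = tomatoOV$
  rot[1] = omatoOV$t
  rot[2] = matoOV$to
  rot[3] = atoOV$tom
  rot[4] = toOV$toma
  rot[5] = oOV$tomat
  rot[6] = OV$tomato
  rot[7] = V$tomatoO
  rot[8] = $tomatoOV
Sorted (with $ < everything):
  sorted[0] = $tomatoOV
  sorted[1] = OV$tomato
  sorted[2] = V$tomatoO
  sorted[3] = atoOV$tom
  sorted[4] = matoOV$to
  sorted[5] = oOV$tomat
  sorted[6] = omatoOV$t
  sorted[7] = toOV$toma
  sorted[8] = tomatoOV$
sorted[3] = atoOV$tom

Answer: atoOV$tom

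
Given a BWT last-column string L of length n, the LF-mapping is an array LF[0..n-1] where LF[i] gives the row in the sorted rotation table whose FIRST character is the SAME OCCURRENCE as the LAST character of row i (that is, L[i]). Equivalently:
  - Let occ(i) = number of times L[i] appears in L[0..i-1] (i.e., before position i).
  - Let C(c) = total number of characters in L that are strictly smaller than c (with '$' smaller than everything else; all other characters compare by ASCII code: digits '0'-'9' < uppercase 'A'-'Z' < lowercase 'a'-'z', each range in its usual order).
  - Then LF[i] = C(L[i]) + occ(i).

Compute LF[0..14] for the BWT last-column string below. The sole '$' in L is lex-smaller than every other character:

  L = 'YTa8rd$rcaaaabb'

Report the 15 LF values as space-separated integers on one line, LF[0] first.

Char counts: '$':1, '8':1, 'T':1, 'Y':1, 'a':5, 'b':2, 'c':1, 'd':1, 'r':2
C (first-col start): C('$')=0, C('8')=1, C('T')=2, C('Y')=3, C('a')=4, C('b')=9, C('c')=11, C('d')=12, C('r')=13
L[0]='Y': occ=0, LF[0]=C('Y')+0=3+0=3
L[1]='T': occ=0, LF[1]=C('T')+0=2+0=2
L[2]='a': occ=0, LF[2]=C('a')+0=4+0=4
L[3]='8': occ=0, LF[3]=C('8')+0=1+0=1
L[4]='r': occ=0, LF[4]=C('r')+0=13+0=13
L[5]='d': occ=0, LF[5]=C('d')+0=12+0=12
L[6]='$': occ=0, LF[6]=C('$')+0=0+0=0
L[7]='r': occ=1, LF[7]=C('r')+1=13+1=14
L[8]='c': occ=0, LF[8]=C('c')+0=11+0=11
L[9]='a': occ=1, LF[9]=C('a')+1=4+1=5
L[10]='a': occ=2, LF[10]=C('a')+2=4+2=6
L[11]='a': occ=3, LF[11]=C('a')+3=4+3=7
L[12]='a': occ=4, LF[12]=C('a')+4=4+4=8
L[13]='b': occ=0, LF[13]=C('b')+0=9+0=9
L[14]='b': occ=1, LF[14]=C('b')+1=9+1=10

Answer: 3 2 4 1 13 12 0 14 11 5 6 7 8 9 10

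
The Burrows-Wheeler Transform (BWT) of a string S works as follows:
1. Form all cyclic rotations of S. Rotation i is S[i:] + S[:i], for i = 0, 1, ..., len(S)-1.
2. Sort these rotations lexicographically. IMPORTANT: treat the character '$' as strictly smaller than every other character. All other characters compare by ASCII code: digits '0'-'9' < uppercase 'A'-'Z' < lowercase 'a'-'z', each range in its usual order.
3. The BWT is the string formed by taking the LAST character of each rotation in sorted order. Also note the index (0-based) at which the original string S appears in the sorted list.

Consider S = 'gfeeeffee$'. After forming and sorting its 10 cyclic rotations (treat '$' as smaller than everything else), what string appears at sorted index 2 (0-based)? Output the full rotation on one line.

Answer: ee$gfeeeff

Derivation:
All 10 rotations (rotation i = S[i:]+S[:i]):
  rot[0] = gfeeeffee$
  rot[1] = feeeffee$g
  rot[2] = eeeffee$gf
  rot[3] = eeffee$gfe
  rot[4] = effee$gfee
  rot[5] = ffee$gfeee
  rot[6] = fee$gfeeef
  rot[7] = ee$gfeeeff
  rot[8] = e$gfeeeffe
  rot[9] = $gfeeeffee
Sorted (with $ < everything):
  sorted[0] = $gfeeeffee
  sorted[1] = e$gfeeeffe
  sorted[2] = ee$gfeeeff
  sorted[3] = eeeffee$gf
  sorted[4] = eeffee$gfe
  sorted[5] = effee$gfee
  sorted[6] = fee$gfeeef
  sorted[7] = feeeffee$g
  sorted[8] = ffee$gfeee
  sorted[9] = gfeeeffee$
sorted[2] = ee$gfeeeff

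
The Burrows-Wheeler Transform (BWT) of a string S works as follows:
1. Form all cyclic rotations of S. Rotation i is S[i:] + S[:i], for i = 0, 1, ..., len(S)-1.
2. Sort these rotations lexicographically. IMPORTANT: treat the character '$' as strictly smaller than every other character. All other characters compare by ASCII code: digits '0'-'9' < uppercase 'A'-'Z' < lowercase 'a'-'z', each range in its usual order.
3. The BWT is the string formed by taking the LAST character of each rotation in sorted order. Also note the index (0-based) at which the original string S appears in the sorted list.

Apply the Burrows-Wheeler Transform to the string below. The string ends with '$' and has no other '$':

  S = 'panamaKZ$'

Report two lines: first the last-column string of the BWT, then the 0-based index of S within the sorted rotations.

All 9 rotations (rotation i = S[i:]+S[:i]):
  rot[0] = panamaKZ$
  rot[1] = anamaKZ$p
  rot[2] = namaKZ$pa
  rot[3] = amaKZ$pan
  rot[4] = maKZ$pana
  rot[5] = aKZ$panam
  rot[6] = KZ$panama
  rot[7] = Z$panamaK
  rot[8] = $panamaKZ
Sorted (with $ < everything):
  sorted[0] = $panamaKZ  (last char: 'Z')
  sorted[1] = KZ$panama  (last char: 'a')
  sorted[2] = Z$panamaK  (last char: 'K')
  sorted[3] = aKZ$panam  (last char: 'm')
  sorted[4] = amaKZ$pan  (last char: 'n')
  sorted[5] = anamaKZ$p  (last char: 'p')
  sorted[6] = maKZ$pana  (last char: 'a')
  sorted[7] = namaKZ$pa  (last char: 'a')
  sorted[8] = panamaKZ$  (last char: '$')
Last column: ZaKmnpaa$
Original string S is at sorted index 8

Answer: ZaKmnpaa$
8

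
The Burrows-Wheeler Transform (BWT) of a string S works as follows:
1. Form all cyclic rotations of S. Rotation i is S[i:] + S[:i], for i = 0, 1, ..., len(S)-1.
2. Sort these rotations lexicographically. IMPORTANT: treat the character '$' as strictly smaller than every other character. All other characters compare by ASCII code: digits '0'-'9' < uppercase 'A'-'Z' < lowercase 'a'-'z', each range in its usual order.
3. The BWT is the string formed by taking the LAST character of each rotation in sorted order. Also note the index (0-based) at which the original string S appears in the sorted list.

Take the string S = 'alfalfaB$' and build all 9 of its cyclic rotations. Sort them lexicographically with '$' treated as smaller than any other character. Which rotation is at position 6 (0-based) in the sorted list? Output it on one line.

All 9 rotations (rotation i = S[i:]+S[:i]):
  rot[0] = alfalfaB$
  rot[1] = lfalfaB$a
  rot[2] = falfaB$al
  rot[3] = alfaB$alf
  rot[4] = lfaB$alfa
  rot[5] = faB$alfal
  rot[6] = aB$alfalf
  rot[7] = B$alfalfa
  rot[8] = $alfalfaB
Sorted (with $ < everything):
  sorted[0] = $alfalfaB
  sorted[1] = B$alfalfa
  sorted[2] = aB$alfalf
  sorted[3] = alfaB$alf
  sorted[4] = alfalfaB$
  sorted[5] = faB$alfal
  sorted[6] = falfaB$al
  sorted[7] = lfaB$alfa
  sorted[8] = lfalfaB$a
sorted[6] = falfaB$al

Answer: falfaB$al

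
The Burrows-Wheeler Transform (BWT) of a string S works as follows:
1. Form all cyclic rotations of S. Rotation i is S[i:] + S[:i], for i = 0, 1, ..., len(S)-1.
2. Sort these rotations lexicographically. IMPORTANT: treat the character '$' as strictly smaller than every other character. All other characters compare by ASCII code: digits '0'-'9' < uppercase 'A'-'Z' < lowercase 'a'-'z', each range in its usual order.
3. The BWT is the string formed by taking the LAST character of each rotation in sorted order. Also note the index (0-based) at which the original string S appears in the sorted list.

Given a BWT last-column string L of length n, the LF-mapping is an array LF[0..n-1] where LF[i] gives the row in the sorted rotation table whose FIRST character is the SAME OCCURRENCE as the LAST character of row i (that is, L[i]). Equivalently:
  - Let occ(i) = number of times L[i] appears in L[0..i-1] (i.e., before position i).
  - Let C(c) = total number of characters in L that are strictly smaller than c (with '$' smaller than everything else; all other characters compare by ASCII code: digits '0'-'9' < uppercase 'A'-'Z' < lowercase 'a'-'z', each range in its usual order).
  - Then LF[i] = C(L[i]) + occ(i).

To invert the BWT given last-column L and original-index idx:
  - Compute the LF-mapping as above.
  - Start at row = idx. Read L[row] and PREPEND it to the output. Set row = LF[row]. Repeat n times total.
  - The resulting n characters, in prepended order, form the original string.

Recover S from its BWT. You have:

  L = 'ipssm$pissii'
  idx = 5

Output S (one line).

LF mapping: 1 6 8 9 5 0 7 2 10 11 3 4
Walk LF starting at row 5, prepending L[row]:
  step 1: row=5, L[5]='$', prepend. Next row=LF[5]=0
  step 2: row=0, L[0]='i', prepend. Next row=LF[0]=1
  step 3: row=1, L[1]='p', prepend. Next row=LF[1]=6
  step 4: row=6, L[6]='p', prepend. Next row=LF[6]=7
  step 5: row=7, L[7]='i', prepend. Next row=LF[7]=2
  step 6: row=2, L[2]='s', prepend. Next row=LF[2]=8
  step 7: row=8, L[8]='s', prepend. Next row=LF[8]=10
  step 8: row=10, L[10]='i', prepend. Next row=LF[10]=3
  step 9: row=3, L[3]='s', prepend. Next row=LF[3]=9
  step 10: row=9, L[9]='s', prepend. Next row=LF[9]=11
  step 11: row=11, L[11]='i', prepend. Next row=LF[11]=4
  step 12: row=4, L[4]='m', prepend. Next row=LF[4]=5
Reversed output: mississippi$

Answer: mississippi$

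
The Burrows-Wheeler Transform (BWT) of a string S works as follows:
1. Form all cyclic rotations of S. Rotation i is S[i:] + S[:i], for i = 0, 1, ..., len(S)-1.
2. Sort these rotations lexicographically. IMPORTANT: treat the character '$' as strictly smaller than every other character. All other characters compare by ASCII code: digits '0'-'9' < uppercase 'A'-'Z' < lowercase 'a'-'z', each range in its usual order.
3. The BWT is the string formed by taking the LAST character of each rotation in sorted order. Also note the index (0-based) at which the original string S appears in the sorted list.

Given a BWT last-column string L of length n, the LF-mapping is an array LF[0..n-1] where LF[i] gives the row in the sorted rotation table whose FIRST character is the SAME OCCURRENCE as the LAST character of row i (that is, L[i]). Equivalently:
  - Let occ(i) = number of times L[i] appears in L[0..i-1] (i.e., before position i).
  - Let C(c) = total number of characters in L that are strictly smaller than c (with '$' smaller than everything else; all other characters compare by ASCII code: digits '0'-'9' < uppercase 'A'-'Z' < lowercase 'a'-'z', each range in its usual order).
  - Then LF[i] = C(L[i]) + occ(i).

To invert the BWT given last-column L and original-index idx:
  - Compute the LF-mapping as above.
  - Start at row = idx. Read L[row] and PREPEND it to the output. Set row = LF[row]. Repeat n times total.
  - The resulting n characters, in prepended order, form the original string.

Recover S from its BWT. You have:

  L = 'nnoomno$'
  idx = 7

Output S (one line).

Answer: oonmnon$

Derivation:
LF mapping: 2 3 5 6 1 4 7 0
Walk LF starting at row 7, prepending L[row]:
  step 1: row=7, L[7]='$', prepend. Next row=LF[7]=0
  step 2: row=0, L[0]='n', prepend. Next row=LF[0]=2
  step 3: row=2, L[2]='o', prepend. Next row=LF[2]=5
  step 4: row=5, L[5]='n', prepend. Next row=LF[5]=4
  step 5: row=4, L[4]='m', prepend. Next row=LF[4]=1
  step 6: row=1, L[1]='n', prepend. Next row=LF[1]=3
  step 7: row=3, L[3]='o', prepend. Next row=LF[3]=6
  step 8: row=6, L[6]='o', prepend. Next row=LF[6]=7
Reversed output: oonmnon$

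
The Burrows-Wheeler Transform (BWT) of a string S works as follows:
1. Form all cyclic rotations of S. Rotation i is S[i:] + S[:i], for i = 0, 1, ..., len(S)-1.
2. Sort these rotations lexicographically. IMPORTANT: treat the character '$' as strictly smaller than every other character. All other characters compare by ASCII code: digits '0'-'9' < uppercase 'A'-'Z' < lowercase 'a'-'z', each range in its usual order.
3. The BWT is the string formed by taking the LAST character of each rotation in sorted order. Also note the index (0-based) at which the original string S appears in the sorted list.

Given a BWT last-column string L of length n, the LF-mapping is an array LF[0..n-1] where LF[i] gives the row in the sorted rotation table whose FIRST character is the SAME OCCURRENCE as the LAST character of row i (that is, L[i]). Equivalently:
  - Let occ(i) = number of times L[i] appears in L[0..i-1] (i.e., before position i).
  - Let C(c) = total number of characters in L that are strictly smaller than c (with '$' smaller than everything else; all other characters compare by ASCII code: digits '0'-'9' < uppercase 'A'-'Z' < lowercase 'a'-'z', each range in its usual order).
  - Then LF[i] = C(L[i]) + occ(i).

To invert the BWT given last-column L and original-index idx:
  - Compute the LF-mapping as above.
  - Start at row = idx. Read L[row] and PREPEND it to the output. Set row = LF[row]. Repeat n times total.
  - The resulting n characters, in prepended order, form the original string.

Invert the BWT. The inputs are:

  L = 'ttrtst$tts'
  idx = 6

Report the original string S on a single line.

Answer: tsttttrst$

Derivation:
LF mapping: 4 5 1 6 2 7 0 8 9 3
Walk LF starting at row 6, prepending L[row]:
  step 1: row=6, L[6]='$', prepend. Next row=LF[6]=0
  step 2: row=0, L[0]='t', prepend. Next row=LF[0]=4
  step 3: row=4, L[4]='s', prepend. Next row=LF[4]=2
  step 4: row=2, L[2]='r', prepend. Next row=LF[2]=1
  step 5: row=1, L[1]='t', prepend. Next row=LF[1]=5
  step 6: row=5, L[5]='t', prepend. Next row=LF[5]=7
  step 7: row=7, L[7]='t', prepend. Next row=LF[7]=8
  step 8: row=8, L[8]='t', prepend. Next row=LF[8]=9
  step 9: row=9, L[9]='s', prepend. Next row=LF[9]=3
  step 10: row=3, L[3]='t', prepend. Next row=LF[3]=6
Reversed output: tsttttrst$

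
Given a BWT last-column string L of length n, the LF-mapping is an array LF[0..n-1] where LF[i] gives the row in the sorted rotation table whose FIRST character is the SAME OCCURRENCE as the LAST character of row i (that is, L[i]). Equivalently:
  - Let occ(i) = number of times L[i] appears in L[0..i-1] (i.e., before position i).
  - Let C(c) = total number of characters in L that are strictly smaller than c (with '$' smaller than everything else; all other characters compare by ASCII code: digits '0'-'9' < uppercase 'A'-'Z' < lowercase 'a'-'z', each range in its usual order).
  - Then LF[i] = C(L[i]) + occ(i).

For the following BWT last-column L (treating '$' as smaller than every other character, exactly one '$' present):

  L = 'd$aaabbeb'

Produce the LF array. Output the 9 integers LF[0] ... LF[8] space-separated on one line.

Char counts: '$':1, 'a':3, 'b':3, 'd':1, 'e':1
C (first-col start): C('$')=0, C('a')=1, C('b')=4, C('d')=7, C('e')=8
L[0]='d': occ=0, LF[0]=C('d')+0=7+0=7
L[1]='$': occ=0, LF[1]=C('$')+0=0+0=0
L[2]='a': occ=0, LF[2]=C('a')+0=1+0=1
L[3]='a': occ=1, LF[3]=C('a')+1=1+1=2
L[4]='a': occ=2, LF[4]=C('a')+2=1+2=3
L[5]='b': occ=0, LF[5]=C('b')+0=4+0=4
L[6]='b': occ=1, LF[6]=C('b')+1=4+1=5
L[7]='e': occ=0, LF[7]=C('e')+0=8+0=8
L[8]='b': occ=2, LF[8]=C('b')+2=4+2=6

Answer: 7 0 1 2 3 4 5 8 6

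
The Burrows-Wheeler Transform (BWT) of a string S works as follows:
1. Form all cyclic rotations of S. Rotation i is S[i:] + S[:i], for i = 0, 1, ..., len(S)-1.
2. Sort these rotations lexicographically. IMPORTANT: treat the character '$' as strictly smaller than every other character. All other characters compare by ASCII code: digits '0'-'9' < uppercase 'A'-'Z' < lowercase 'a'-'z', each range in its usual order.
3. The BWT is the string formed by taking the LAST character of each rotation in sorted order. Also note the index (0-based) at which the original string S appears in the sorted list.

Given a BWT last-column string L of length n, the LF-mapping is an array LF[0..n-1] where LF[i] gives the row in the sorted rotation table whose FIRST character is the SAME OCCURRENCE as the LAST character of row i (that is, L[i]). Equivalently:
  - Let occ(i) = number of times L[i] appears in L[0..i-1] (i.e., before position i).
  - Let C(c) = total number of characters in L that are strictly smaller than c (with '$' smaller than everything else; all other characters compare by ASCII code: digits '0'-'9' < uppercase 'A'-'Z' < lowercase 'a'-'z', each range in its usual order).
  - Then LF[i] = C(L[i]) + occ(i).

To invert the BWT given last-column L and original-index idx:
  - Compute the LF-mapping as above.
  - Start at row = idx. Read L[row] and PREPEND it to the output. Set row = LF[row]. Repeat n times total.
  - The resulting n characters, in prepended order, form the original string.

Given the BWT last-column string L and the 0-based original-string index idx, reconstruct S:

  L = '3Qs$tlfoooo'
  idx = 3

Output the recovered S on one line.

Answer: footloosQ3$

Derivation:
LF mapping: 1 2 9 0 10 4 3 5 6 7 8
Walk LF starting at row 3, prepending L[row]:
  step 1: row=3, L[3]='$', prepend. Next row=LF[3]=0
  step 2: row=0, L[0]='3', prepend. Next row=LF[0]=1
  step 3: row=1, L[1]='Q', prepend. Next row=LF[1]=2
  step 4: row=2, L[2]='s', prepend. Next row=LF[2]=9
  step 5: row=9, L[9]='o', prepend. Next row=LF[9]=7
  step 6: row=7, L[7]='o', prepend. Next row=LF[7]=5
  step 7: row=5, L[5]='l', prepend. Next row=LF[5]=4
  step 8: row=4, L[4]='t', prepend. Next row=LF[4]=10
  step 9: row=10, L[10]='o', prepend. Next row=LF[10]=8
  step 10: row=8, L[8]='o', prepend. Next row=LF[8]=6
  step 11: row=6, L[6]='f', prepend. Next row=LF[6]=3
Reversed output: footloosQ3$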